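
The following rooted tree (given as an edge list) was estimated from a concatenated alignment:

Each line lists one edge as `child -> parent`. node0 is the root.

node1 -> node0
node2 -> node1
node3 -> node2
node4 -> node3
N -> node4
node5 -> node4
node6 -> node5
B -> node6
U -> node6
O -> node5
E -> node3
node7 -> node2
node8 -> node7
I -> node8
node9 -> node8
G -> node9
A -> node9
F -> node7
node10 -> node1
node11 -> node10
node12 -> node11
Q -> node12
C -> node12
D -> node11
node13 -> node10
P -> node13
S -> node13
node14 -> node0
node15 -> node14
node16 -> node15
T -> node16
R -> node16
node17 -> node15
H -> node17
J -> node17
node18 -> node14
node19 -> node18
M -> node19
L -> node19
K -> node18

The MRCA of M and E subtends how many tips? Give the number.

The MRCA of M and E is the root, so the clade is the entire tree.
That clade contains 21 terminal taxa: A, B, C, D, E, F, G, H, I, J, K, L, M, N, O, P, Q, R, S, T, U.

21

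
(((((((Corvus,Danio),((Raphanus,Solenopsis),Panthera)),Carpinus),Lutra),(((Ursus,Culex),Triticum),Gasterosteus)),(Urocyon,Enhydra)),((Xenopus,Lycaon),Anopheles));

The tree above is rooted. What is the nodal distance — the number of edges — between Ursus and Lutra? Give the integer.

6

The MRCA of Ursus and Lutra is the node subtending (((((Corvus,Danio),((Raphanus,Solenopsis),Panthera)),Carpinus),Lutra),(((Ursus,Culex),Triticum),Gasterosteus)).
From Ursus up to that node: 4 branches. From Lutra up to the same node: 2 branches. Total: 4 + 2 = 6.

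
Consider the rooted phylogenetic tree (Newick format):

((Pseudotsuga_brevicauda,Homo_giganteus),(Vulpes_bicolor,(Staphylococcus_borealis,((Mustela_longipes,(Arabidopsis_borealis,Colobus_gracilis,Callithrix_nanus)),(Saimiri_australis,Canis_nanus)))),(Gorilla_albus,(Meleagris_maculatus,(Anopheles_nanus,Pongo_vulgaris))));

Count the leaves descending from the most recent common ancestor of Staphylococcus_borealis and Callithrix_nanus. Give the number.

7

The MRCA of Staphylococcus_borealis and Callithrix_nanus is the node subtending (Staphylococcus_borealis,((Mustela_longipes,(Arabidopsis_borealis,Colobus_gracilis,Callithrix_nanus)),(Saimiri_australis,Canis_nanus))).
That clade contains 7 terminal taxa: Arabidopsis_borealis, Callithrix_nanus, Canis_nanus, Colobus_gracilis, Mustela_longipes, Saimiri_australis, Staphylococcus_borealis.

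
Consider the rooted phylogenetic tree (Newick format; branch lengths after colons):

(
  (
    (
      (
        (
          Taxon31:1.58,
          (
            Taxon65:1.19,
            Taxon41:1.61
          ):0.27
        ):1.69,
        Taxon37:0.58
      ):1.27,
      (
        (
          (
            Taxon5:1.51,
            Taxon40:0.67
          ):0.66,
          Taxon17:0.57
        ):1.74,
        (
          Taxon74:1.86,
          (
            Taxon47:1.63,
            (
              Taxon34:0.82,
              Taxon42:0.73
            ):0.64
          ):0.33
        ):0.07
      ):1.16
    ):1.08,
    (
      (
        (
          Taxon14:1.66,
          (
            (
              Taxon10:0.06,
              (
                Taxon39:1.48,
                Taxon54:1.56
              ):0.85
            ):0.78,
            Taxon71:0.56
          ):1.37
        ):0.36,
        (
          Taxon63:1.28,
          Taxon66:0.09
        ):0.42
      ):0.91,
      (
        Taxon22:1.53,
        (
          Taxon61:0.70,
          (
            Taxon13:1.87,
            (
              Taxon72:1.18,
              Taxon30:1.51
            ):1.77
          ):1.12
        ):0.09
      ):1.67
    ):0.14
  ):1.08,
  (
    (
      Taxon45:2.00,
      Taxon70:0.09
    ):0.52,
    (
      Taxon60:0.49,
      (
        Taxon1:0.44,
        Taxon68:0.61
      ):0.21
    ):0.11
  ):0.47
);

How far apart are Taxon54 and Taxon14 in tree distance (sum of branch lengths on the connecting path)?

6.22

The path runs Taxon54 → … → MRCA → … → Taxon14; the MRCA is the node subtending (Taxon14,((Taxon10,(Taxon39,Taxon54)),Taxon71)).
Branch lengths along that path: 1.56 + 0.85 + 0.78 + 1.37 + 1.66 = 6.22.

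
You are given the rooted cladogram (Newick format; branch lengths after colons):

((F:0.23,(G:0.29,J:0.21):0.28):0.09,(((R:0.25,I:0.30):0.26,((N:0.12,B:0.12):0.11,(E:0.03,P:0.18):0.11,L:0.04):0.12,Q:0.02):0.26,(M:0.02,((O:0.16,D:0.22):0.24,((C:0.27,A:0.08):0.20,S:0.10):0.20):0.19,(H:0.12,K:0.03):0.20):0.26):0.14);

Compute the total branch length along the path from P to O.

The path runs P → … → MRCA → … → O; the MRCA is the node subtending (((R,I),((N,B),(E,P),L),Q),(M,((O,D),((C,A),S)),(H,K))).
Branch lengths along that path: 0.18 + 0.11 + 0.12 + 0.26 + 0.26 + 0.19 + 0.24 + 0.16 = 1.52.

1.52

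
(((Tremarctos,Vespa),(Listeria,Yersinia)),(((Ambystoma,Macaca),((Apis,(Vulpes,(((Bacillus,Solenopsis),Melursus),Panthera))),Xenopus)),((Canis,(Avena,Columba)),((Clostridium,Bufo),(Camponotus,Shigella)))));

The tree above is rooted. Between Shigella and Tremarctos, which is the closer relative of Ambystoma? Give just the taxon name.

Shigella

The MRCA of Ambystoma and Shigella subtends (((Ambystoma,Macaca),((Apis,(Vulpes,(((Bacillus,Solenopsis),Melursus),Panthera))),Xenopus)),((Canis,(Avena,Columba)),((Clostridium,Bufo),(Camponotus,Shigella)))) (16 taxa).
The MRCA of Ambystoma and Tremarctos is the root, subtending the entire tree (20 taxa).
The first is nested inside the second, so Ambystoma shares a more recent common ancestor with Shigella.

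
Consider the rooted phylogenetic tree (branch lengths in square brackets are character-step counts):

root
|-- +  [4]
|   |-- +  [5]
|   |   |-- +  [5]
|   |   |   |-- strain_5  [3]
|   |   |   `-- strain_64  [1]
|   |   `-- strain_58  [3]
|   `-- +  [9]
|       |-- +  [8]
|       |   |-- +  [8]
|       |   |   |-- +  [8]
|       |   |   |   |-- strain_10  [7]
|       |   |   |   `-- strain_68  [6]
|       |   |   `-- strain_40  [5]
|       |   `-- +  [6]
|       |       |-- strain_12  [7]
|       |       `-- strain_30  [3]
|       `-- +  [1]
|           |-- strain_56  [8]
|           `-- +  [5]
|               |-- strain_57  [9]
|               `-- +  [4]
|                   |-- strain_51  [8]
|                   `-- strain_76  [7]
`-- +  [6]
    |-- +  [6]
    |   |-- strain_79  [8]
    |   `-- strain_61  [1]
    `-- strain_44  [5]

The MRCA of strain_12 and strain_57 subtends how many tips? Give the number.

9

The MRCA of strain_12 and strain_57 is the node subtending ((((strain_10,strain_68),strain_40),(strain_12,strain_30)),(strain_56,(strain_57,(strain_51,strain_76)))).
That clade contains 9 terminal taxa: strain_10, strain_12, strain_30, strain_40, strain_51, strain_56, strain_57, strain_68, strain_76.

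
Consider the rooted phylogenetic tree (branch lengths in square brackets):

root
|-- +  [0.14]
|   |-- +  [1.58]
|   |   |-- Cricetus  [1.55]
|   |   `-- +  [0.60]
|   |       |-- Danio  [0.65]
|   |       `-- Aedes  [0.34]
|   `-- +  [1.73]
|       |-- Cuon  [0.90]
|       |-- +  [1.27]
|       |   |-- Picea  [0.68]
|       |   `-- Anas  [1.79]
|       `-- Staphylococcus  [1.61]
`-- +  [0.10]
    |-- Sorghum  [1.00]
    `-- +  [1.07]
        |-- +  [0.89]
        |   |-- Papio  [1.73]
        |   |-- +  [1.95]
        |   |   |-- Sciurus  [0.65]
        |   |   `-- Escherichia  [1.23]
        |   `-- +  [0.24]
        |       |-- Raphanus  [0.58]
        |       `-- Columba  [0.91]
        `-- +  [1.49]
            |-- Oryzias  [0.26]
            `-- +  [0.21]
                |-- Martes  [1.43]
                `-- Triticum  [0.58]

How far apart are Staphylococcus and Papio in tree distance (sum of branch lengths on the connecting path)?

7.27

The path runs Staphylococcus → … → MRCA → … → Papio; the MRCA is the root of the tree.
Branch lengths along that path: 1.61 + 1.73 + 0.14 + 0.10 + 1.07 + 0.89 + 1.73 = 7.27.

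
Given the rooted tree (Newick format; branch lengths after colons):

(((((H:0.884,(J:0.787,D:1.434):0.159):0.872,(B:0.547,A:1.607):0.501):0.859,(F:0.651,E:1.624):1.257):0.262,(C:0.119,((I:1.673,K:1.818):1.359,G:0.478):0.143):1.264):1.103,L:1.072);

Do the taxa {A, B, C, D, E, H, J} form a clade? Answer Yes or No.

The MRCA of the listed taxa subtends ((((H,(J,D)),(B,A)),(F,E)),(C,((I,K),G))).
That clade also contains F, G, I, K, which are not in the proposed group, so the group is not monophyletic.

No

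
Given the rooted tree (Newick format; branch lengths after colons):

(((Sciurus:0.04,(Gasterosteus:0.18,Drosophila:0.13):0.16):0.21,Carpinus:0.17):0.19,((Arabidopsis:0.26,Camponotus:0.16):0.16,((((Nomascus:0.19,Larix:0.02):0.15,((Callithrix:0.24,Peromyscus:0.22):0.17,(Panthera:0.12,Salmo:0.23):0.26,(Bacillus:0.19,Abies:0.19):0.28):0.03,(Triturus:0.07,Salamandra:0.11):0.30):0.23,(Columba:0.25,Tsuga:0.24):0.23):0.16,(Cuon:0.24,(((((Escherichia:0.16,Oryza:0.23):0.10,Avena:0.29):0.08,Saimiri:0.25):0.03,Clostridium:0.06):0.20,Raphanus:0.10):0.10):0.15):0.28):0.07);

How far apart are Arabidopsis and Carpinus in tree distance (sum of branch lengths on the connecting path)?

The path runs Arabidopsis → … → MRCA → … → Carpinus; the MRCA is the root of the tree.
Branch lengths along that path: 0.26 + 0.16 + 0.07 + 0.19 + 0.17 = 0.85.

0.85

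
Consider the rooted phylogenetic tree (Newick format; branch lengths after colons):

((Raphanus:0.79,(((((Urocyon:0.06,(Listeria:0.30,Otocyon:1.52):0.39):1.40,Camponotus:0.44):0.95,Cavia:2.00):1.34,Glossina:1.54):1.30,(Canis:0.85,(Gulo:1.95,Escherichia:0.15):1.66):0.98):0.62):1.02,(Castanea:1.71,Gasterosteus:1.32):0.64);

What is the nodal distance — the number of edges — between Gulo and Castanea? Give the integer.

The MRCA of Gulo and Castanea is the root of the tree.
From Gulo up to that node: 5 branches. From Castanea up to the same node: 2 branches. Total: 5 + 2 = 7.

7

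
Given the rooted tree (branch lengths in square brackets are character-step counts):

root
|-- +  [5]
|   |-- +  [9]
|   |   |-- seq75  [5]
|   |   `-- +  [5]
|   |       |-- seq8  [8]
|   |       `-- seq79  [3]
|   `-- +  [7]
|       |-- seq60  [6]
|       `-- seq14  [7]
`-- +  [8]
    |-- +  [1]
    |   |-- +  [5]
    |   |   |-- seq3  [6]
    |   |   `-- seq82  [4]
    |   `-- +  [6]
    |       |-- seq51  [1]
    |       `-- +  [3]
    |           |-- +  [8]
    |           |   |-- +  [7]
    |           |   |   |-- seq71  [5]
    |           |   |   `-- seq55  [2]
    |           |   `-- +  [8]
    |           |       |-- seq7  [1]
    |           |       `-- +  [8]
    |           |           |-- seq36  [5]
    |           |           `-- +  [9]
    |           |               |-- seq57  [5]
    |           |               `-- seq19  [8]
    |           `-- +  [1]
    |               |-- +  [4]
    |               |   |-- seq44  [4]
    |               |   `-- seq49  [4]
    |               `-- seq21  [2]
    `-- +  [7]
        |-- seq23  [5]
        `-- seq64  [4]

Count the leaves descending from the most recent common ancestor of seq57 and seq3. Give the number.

12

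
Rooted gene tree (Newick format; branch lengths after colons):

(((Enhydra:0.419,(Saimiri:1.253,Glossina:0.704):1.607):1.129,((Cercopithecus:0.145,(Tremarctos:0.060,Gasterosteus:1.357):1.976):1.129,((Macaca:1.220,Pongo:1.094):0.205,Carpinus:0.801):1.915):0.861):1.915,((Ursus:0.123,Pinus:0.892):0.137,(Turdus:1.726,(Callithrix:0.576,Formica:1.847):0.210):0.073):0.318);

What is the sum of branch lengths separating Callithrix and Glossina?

6.532

The path runs Callithrix → … → MRCA → … → Glossina; the MRCA is the root of the tree.
Branch lengths along that path: 0.576 + 0.210 + 0.073 + 0.318 + 1.915 + 1.129 + 1.607 + 0.704 = 6.532.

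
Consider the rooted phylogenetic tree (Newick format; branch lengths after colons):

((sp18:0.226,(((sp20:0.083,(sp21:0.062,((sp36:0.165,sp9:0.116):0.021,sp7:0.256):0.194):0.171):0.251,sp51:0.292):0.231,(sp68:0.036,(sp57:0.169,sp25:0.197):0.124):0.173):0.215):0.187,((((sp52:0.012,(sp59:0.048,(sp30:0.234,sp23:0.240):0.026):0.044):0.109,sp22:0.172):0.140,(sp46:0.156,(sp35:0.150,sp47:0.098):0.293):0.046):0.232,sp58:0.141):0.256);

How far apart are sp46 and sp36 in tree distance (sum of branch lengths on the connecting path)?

The path runs sp46 → … → MRCA → … → sp36; the MRCA is the root of the tree.
Branch lengths along that path: 0.156 + 0.046 + 0.232 + 0.256 + 0.187 + 0.215 + 0.231 + 0.251 + 0.171 + 0.194 + 0.021 + 0.165 = 2.125.

2.125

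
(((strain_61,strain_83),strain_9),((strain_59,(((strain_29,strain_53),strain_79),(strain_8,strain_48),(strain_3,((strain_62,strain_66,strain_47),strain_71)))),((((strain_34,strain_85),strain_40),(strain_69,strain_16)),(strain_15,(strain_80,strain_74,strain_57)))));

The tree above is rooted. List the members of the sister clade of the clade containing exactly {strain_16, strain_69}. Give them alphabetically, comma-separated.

strain_34, strain_40, strain_85

The clade containing exactly {strain_16, strain_69} attaches to the tree at the node subtending (((strain_34,strain_85),strain_40),(strain_69,strain_16)).
The other lineage descending from that same node — the sister group — is ((strain_34,strain_85),strain_40); its 3 tips in alphabetical order are the answer.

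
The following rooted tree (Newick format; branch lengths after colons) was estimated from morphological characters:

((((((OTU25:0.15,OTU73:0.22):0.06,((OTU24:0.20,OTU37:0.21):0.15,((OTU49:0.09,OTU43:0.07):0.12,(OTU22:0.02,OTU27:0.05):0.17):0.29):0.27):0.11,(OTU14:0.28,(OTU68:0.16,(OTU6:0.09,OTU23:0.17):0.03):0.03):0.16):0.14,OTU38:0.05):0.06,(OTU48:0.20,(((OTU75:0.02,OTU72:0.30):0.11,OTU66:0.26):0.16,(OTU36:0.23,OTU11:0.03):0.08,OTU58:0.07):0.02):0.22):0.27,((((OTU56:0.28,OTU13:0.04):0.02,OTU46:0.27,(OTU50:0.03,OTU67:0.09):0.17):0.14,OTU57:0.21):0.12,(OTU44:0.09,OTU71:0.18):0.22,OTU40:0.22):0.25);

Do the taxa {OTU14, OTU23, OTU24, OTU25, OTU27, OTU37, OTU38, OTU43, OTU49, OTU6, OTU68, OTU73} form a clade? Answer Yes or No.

No

The MRCA of the listed taxa subtends ((((OTU25,OTU73),((OTU24,OTU37),((OTU49,OTU43),(OTU22,OTU27)))),(OTU14,(OTU68,(OTU6,OTU23)))),OTU38).
That clade also contains OTU22, which is not in the proposed group, so the group is not monophyletic.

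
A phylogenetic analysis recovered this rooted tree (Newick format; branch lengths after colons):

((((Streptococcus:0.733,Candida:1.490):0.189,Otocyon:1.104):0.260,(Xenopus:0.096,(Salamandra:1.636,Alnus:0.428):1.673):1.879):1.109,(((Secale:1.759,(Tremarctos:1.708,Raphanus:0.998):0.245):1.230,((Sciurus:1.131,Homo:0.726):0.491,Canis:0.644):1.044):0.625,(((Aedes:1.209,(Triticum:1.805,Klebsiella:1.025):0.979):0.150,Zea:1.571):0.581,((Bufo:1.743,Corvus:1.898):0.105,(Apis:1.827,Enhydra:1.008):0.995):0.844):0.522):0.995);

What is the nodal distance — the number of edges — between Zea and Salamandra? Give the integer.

8

The MRCA of Zea and Salamandra is the root of the tree.
From Zea up to that node: 4 branches. From Salamandra up to the same node: 4 branches. Total: 4 + 4 = 8.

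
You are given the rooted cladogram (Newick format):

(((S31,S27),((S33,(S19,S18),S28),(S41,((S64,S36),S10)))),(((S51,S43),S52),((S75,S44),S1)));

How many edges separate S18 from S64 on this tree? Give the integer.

7

The MRCA of S18 and S64 is the node subtending ((S33,(S19,S18),S28),(S41,((S64,S36),S10))).
From S18 up to that node: 3 branches. From S64 up to the same node: 4 branches. Total: 3 + 4 = 7.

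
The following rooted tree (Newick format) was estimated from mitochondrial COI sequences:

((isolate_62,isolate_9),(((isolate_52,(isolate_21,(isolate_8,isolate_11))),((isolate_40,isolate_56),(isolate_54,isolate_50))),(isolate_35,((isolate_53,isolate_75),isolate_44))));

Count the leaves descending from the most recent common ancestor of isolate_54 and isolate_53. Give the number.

12

The MRCA of isolate_54 and isolate_53 is the node subtending (((isolate_52,(isolate_21,(isolate_8,isolate_11))),((isolate_40,isolate_56),(isolate_54,isolate_50))),(isolate_35,((isolate_53,isolate_75),isolate_44))).
That clade contains 12 terminal taxa: isolate_11, isolate_21, isolate_35, isolate_40, isolate_44, isolate_50, isolate_52, isolate_53, isolate_54, isolate_56, isolate_75, isolate_8.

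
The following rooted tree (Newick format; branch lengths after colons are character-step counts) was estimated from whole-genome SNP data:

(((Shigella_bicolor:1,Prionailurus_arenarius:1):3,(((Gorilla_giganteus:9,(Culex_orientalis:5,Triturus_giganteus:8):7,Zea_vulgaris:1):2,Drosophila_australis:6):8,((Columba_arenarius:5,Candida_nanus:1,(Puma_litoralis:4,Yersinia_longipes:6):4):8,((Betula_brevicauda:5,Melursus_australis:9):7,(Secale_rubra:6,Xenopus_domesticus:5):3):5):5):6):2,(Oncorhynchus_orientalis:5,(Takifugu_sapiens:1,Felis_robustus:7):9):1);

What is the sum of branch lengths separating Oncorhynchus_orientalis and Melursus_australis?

40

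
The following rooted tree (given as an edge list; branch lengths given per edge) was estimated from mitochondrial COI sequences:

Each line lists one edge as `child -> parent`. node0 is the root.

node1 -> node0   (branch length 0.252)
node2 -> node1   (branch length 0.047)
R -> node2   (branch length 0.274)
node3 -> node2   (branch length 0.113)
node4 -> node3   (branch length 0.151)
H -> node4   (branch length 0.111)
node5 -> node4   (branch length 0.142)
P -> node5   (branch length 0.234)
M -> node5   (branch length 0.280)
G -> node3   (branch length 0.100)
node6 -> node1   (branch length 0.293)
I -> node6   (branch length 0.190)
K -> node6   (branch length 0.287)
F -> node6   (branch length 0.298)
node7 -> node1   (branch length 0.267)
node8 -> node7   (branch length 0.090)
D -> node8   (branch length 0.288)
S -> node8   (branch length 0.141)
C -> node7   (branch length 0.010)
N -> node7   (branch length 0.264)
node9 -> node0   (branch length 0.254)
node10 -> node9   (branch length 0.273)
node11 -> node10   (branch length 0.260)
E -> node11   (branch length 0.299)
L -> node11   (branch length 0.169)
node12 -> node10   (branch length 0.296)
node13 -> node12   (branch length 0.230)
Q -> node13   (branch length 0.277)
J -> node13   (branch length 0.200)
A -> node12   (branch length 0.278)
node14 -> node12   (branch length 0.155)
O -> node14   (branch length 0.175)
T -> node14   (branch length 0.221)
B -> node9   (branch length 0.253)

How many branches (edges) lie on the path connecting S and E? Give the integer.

8

The MRCA of S and E is the root of the tree.
From S up to that node: 4 branches. From E up to the same node: 4 branches. Total: 4 + 4 = 8.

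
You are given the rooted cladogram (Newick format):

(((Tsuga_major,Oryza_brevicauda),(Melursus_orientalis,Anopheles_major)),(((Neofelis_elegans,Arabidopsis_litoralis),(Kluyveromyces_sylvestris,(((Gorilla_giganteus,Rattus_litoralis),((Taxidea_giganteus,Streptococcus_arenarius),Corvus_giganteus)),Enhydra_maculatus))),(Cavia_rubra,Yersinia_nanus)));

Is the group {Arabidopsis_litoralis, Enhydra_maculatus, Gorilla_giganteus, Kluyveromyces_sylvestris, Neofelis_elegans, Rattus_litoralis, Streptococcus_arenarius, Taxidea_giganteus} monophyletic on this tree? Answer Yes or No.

The MRCA of the listed taxa subtends ((Neofelis_elegans,Arabidopsis_litoralis),(Kluyveromyces_sylvestris,(((Gorilla_giganteus,Rattus_litoralis),((Taxidea_giganteus,Streptococcus_arenarius),Corvus_giganteus)),Enhydra_maculatus))).
That clade also contains Corvus_giganteus, which is not in the proposed group, so the group is not monophyletic.

No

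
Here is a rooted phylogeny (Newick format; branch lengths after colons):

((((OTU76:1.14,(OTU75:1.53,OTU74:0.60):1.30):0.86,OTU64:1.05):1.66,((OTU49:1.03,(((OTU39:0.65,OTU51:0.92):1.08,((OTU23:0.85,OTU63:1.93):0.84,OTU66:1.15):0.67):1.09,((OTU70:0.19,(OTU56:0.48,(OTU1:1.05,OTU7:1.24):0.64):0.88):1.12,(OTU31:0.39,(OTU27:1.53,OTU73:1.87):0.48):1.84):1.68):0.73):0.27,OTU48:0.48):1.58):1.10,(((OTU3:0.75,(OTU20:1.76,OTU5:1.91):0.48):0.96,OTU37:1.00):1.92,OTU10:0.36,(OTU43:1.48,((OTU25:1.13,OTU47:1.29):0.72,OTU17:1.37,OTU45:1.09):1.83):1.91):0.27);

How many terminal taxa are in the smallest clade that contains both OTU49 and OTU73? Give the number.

The MRCA of OTU49 and OTU73 is the node subtending (OTU49,(((OTU39,OTU51),((OTU23,OTU63),OTU66)),((OTU70,(OTU56,(OTU1,OTU7))),(OTU31,(OTU27,OTU73))))).
That clade contains 13 terminal taxa: OTU1, OTU23, OTU27, OTU31, OTU39, OTU49, OTU51, OTU56, OTU63, OTU66, OTU7, OTU70, OTU73.

13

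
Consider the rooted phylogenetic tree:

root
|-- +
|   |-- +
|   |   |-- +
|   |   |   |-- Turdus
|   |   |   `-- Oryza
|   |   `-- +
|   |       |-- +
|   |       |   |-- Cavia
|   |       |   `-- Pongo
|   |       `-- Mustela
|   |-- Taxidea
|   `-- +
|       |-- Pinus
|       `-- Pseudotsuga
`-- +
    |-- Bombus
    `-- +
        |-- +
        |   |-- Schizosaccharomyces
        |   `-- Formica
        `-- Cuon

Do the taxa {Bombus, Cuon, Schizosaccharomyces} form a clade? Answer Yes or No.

The MRCA of the listed taxa subtends (Bombus,((Schizosaccharomyces,Formica),Cuon)).
That clade also contains Formica, which is not in the proposed group, so the group is not monophyletic.

No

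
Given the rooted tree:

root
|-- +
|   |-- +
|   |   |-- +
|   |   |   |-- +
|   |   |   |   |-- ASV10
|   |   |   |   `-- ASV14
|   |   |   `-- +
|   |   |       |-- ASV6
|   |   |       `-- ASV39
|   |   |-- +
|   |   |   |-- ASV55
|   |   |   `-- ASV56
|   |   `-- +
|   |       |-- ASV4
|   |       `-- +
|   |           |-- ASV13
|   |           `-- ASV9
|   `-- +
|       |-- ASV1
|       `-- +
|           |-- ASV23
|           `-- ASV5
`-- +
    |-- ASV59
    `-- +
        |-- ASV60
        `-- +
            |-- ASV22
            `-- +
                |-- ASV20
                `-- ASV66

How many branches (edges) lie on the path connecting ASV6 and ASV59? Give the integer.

7

The MRCA of ASV6 and ASV59 is the root of the tree.
From ASV6 up to that node: 5 branches. From ASV59 up to the same node: 2 branches. Total: 5 + 2 = 7.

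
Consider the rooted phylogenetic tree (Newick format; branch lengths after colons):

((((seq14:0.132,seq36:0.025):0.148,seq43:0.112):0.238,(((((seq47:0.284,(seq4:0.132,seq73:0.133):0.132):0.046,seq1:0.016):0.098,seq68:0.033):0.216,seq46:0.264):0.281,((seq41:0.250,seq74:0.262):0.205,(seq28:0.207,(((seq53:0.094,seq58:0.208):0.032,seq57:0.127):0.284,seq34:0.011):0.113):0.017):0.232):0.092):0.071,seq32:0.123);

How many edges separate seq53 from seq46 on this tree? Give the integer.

8

The MRCA of seq53 and seq46 is the node subtending (((((seq47,(seq4,seq73)),seq1),seq68),seq46),((seq41,seq74),(seq28,(((seq53,seq58),seq57),seq34)))).
From seq53 up to that node: 6 branches. From seq46 up to the same node: 2 branches. Total: 6 + 2 = 8.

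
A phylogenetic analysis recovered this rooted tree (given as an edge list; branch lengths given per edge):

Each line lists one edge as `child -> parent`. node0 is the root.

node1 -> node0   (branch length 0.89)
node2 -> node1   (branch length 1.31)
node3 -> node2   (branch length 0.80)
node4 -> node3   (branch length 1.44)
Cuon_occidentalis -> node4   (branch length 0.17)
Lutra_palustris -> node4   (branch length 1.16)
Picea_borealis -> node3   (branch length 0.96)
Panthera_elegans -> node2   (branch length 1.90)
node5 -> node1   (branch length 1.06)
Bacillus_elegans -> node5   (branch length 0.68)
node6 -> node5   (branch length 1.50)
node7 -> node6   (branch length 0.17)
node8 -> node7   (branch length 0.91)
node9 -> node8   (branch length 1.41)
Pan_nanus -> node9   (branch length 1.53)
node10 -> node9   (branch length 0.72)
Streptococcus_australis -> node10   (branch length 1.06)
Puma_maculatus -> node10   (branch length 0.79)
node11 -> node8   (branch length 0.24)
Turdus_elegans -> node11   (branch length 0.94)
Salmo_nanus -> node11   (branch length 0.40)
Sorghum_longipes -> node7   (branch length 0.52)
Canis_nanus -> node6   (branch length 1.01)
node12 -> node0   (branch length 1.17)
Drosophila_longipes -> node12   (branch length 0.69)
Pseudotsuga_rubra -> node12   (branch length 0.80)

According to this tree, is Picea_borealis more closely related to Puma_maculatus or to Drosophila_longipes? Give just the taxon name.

Puma_maculatus

The MRCA of Picea_borealis and Puma_maculatus subtends ((((Cuon_occidentalis,Lutra_palustris),Picea_borealis),Panthera_elegans),(Bacillus_elegans,((((Pan_nanus,(Streptococcus_australis,Puma_maculatus)),(Turdus_elegans,Salmo_nanus)),Sorghum_longipes),Canis_nanus))) (12 taxa).
The MRCA of Picea_borealis and Drosophila_longipes is the root, subtending the entire tree (14 taxa).
The first is nested inside the second, so Picea_borealis shares a more recent common ancestor with Puma_maculatus.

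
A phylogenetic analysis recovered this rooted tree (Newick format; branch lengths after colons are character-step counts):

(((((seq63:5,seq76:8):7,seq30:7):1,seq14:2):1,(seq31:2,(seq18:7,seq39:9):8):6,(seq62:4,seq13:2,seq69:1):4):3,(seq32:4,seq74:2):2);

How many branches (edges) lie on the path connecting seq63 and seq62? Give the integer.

The MRCA of seq63 and seq62 is the node subtending ((((seq63,seq76),seq30),seq14),(seq31,(seq18,seq39)),(seq62,seq13,seq69)).
From seq63 up to that node: 4 branches. From seq62 up to the same node: 2 branches. Total: 4 + 2 = 6.

6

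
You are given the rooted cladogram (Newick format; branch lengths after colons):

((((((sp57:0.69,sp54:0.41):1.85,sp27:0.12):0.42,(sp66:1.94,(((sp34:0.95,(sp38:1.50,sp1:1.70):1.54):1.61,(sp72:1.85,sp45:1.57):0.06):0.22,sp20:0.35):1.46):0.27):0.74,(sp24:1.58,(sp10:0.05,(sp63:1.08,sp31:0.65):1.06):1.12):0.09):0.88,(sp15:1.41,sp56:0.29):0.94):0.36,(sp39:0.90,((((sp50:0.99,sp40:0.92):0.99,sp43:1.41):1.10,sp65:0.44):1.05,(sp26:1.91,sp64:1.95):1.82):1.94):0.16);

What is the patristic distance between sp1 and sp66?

The path runs sp1 → … → MRCA → … → sp66; the MRCA is the node subtending (sp66,(((sp34,(sp38,sp1)),(sp72,sp45)),sp20)).
Branch lengths along that path: 1.70 + 1.54 + 1.61 + 0.22 + 1.46 + 1.94 = 8.47.

8.47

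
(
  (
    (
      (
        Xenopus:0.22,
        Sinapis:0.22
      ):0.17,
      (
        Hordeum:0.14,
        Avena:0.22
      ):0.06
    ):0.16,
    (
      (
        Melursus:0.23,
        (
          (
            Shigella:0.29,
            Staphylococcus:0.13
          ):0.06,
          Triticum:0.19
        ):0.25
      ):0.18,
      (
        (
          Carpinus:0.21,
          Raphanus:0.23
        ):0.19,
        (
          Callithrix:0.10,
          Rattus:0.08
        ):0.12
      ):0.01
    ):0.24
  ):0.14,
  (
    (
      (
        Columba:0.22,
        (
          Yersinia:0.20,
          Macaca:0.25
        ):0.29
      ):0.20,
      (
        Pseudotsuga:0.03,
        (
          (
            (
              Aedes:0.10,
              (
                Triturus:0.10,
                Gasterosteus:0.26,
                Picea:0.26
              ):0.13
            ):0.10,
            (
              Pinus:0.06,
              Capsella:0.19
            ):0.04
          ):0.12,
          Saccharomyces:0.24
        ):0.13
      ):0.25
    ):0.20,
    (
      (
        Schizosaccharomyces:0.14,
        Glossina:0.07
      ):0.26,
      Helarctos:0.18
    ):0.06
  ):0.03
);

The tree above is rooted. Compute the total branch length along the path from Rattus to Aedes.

1.52

The path runs Rattus → … → MRCA → … → Aedes; the MRCA is the root of the tree.
Branch lengths along that path: 0.08 + 0.12 + 0.01 + 0.24 + 0.14 + 0.03 + 0.20 + 0.25 + 0.13 + 0.12 + 0.10 + 0.10 = 1.52.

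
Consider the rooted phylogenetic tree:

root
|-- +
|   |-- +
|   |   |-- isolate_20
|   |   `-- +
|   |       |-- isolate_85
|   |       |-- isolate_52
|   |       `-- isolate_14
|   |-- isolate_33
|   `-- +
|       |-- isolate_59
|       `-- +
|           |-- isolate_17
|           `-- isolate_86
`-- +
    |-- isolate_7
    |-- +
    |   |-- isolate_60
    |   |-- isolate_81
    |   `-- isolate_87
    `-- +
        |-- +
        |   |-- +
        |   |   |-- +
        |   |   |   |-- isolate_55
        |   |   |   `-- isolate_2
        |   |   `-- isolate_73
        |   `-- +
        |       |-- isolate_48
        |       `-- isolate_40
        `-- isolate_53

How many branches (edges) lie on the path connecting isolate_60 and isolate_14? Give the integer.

7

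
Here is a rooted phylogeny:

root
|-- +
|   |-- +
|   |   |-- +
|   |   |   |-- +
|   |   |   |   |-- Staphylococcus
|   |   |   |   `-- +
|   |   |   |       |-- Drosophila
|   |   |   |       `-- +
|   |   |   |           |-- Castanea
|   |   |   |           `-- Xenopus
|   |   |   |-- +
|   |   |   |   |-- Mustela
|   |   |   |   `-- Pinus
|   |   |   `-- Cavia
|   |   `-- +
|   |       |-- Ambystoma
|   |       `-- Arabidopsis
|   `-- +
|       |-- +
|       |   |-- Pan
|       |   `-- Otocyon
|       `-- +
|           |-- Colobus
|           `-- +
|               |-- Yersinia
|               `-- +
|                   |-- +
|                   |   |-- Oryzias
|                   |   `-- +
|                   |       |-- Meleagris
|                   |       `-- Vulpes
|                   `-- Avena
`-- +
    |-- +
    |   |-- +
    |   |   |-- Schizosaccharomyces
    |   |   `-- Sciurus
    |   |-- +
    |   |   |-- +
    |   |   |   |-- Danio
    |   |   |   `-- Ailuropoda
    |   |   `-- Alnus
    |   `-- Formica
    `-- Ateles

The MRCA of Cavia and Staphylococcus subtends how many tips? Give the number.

The MRCA of Cavia and Staphylococcus is the node subtending ((Staphylococcus,(Drosophila,(Castanea,Xenopus))),(Mustela,Pinus),Cavia).
That clade contains 7 terminal taxa: Castanea, Cavia, Drosophila, Mustela, Pinus, Staphylococcus, Xenopus.

7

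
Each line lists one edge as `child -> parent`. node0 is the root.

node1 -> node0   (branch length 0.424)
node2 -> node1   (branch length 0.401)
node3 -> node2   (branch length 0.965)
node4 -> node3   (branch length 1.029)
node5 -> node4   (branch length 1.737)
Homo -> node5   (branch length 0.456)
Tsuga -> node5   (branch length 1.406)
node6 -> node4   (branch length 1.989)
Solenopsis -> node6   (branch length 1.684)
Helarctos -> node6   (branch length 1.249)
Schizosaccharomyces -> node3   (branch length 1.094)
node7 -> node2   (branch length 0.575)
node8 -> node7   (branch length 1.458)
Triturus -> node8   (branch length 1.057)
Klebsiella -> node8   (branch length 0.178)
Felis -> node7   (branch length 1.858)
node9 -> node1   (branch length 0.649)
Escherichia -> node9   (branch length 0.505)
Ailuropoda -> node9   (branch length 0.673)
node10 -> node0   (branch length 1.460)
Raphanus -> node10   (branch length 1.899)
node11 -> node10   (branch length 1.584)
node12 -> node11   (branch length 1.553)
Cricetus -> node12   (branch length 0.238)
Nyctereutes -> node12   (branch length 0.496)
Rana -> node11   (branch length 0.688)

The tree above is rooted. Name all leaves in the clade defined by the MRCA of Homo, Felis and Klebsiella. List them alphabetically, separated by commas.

Felis, Helarctos, Homo, Klebsiella, Schizosaccharomyces, Solenopsis, Triturus, Tsuga

Tracing Homo: it sits inside (Homo,Tsuga).
Tracing Felis: it sits inside ((Triturus,Klebsiella),Felis).
Tracing Klebsiella: it sits inside (Triturus,Klebsiella).
The smallest clade enclosing all 3 is ((((Homo,Tsuga),(Solenopsis,Helarctos)),Schizosaccharomyces),((Triturus,Klebsiella),Felis)); the answer is its 8 terminal taxa in alphabetical order.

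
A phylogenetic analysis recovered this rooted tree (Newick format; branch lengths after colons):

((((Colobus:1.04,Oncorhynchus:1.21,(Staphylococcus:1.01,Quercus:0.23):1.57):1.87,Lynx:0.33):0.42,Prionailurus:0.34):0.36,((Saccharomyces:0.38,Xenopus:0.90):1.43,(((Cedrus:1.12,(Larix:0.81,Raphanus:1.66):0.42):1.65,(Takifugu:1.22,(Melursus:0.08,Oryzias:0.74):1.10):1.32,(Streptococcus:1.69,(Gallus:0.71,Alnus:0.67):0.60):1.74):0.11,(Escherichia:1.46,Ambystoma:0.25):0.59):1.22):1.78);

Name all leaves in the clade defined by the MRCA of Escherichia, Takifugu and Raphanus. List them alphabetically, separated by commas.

Tracing Escherichia: it sits inside (Escherichia,Ambystoma).
Tracing Takifugu: it sits inside (Takifugu,(Melursus,Oryzias)).
Tracing Raphanus: it sits inside (Larix,Raphanus).
The smallest clade enclosing all 3 is (((Cedrus,(Larix,Raphanus)),(Takifugu,(Melursus,Oryzias)),(Streptococcus,(Gallus,Alnus))),(Escherichia,Ambystoma)); the answer is its 11 terminal taxa in alphabetical order.

Alnus, Ambystoma, Cedrus, Escherichia, Gallus, Larix, Melursus, Oryzias, Raphanus, Streptococcus, Takifugu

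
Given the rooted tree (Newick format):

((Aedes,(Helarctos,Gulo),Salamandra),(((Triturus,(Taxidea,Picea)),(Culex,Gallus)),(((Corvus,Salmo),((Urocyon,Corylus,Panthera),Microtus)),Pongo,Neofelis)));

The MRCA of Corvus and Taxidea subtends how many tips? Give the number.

13

The MRCA of Corvus and Taxidea is the node subtending (((Triturus,(Taxidea,Picea)),(Culex,Gallus)),(((Corvus,Salmo),((Urocyon,Corylus,Panthera),Microtus)),Pongo,Neofelis)).
That clade contains 13 terminal taxa: Corvus, Corylus, Culex, Gallus, Microtus, Neofelis, Panthera, Picea, Pongo, Salmo, Taxidea, Triturus, Urocyon.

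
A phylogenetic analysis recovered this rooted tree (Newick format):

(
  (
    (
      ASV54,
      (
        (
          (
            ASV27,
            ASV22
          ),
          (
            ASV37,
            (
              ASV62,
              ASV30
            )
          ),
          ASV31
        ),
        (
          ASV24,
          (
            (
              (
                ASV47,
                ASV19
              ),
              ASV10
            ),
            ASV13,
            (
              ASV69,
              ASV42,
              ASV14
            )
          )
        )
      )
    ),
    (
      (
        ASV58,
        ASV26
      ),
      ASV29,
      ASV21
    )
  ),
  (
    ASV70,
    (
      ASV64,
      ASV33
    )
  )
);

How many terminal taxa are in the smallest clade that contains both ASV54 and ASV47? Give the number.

15

The MRCA of ASV54 and ASV47 is the node subtending (ASV54,(((ASV27,ASV22),(ASV37,(ASV62,ASV30)),ASV31),(ASV24,(((ASV47,ASV19),ASV10),ASV13,(ASV69,ASV42,ASV14))))).
That clade contains 15 terminal taxa: ASV10, ASV13, ASV14, ASV19, ASV22, ASV24, ASV27, ASV30, ASV31, ASV37, ASV42, ASV47, ASV54, ASV62, ASV69.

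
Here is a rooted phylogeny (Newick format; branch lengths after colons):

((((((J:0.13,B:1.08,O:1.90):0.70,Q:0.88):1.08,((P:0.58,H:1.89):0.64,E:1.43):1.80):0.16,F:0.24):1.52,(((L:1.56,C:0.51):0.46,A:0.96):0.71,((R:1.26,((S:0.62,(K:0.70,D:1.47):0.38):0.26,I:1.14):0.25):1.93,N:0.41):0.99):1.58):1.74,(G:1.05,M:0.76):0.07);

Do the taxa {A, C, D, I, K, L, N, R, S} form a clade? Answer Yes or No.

Yes

The most recent common ancestor of these taxa subtends (((L,C),A),((R,((S,(K,D)),I)),N)).
That clade has exactly 9 tips — every listed taxon and nothing else — so the group is monophyletic.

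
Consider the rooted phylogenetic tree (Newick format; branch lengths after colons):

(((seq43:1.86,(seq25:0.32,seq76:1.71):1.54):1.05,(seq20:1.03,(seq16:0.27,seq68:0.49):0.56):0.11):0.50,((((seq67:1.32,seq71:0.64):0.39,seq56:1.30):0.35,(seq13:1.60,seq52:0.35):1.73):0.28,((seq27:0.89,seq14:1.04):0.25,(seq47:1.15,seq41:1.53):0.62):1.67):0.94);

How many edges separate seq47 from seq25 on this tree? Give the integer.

The MRCA of seq47 and seq25 is the root of the tree.
From seq47 up to that node: 4 branches. From seq25 up to the same node: 4 branches. Total: 4 + 4 = 8.

8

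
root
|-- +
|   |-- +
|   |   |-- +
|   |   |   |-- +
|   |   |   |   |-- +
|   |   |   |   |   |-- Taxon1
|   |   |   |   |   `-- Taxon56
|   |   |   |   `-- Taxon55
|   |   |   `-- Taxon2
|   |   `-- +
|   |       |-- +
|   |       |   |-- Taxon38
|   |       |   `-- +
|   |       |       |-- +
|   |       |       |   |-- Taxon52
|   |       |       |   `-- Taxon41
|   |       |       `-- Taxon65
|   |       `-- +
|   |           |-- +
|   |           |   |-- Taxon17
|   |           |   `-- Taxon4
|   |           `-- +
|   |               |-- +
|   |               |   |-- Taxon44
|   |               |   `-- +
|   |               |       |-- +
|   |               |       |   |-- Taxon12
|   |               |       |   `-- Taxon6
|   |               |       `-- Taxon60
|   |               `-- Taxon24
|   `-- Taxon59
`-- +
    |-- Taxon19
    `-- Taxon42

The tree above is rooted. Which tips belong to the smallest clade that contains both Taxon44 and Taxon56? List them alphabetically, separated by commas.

Tracing Taxon44: it sits inside (Taxon44,((Taxon12,Taxon6),Taxon60)).
Tracing Taxon56: it sits inside (Taxon1,Taxon56).
The smallest clade enclosing both is ((((Taxon1,Taxon56),Taxon55),Taxon2),((Taxon38,((Taxon52,Taxon41),Taxon65)),((Taxon17,Taxon4),((Taxon44,((Taxon12,Taxon6),Taxon60)),Taxon24)))); the answer is its 15 terminal taxa in alphabetical order.

Taxon1, Taxon12, Taxon17, Taxon2, Taxon24, Taxon38, Taxon4, Taxon41, Taxon44, Taxon52, Taxon55, Taxon56, Taxon6, Taxon60, Taxon65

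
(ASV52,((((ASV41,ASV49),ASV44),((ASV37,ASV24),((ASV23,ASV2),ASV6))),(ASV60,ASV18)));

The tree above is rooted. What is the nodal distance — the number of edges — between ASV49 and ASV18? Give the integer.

The MRCA of ASV49 and ASV18 is the node subtending ((((ASV41,ASV49),ASV44),((ASV37,ASV24),((ASV23,ASV2),ASV6))),(ASV60,ASV18)).
From ASV49 up to that node: 4 branches. From ASV18 up to the same node: 2 branches. Total: 4 + 2 = 6.

6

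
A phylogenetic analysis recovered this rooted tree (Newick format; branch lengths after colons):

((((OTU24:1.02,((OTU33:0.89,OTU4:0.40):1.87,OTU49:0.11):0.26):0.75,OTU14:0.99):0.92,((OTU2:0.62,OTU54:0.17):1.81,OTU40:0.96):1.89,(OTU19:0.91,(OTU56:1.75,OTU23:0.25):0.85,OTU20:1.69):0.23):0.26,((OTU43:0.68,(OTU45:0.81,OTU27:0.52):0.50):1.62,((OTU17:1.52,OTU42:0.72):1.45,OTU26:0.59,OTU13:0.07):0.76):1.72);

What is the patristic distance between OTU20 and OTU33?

6.61

The path runs OTU20 → … → MRCA → … → OTU33; the MRCA is the node subtending (((OTU24,((OTU33,OTU4),OTU49)),OTU14),((OTU2,OTU54),OTU40),(OTU19,(OTU56,OTU23),OTU20)).
Branch lengths along that path: 1.69 + 0.23 + 0.92 + 0.75 + 0.26 + 1.87 + 0.89 = 6.61.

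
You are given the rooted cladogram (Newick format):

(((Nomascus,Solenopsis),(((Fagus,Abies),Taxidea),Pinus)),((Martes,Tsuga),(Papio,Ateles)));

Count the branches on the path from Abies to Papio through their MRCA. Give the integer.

The MRCA of Abies and Papio is the root of the tree.
From Abies up to that node: 5 branches. From Papio up to the same node: 3 branches. Total: 5 + 3 = 8.

8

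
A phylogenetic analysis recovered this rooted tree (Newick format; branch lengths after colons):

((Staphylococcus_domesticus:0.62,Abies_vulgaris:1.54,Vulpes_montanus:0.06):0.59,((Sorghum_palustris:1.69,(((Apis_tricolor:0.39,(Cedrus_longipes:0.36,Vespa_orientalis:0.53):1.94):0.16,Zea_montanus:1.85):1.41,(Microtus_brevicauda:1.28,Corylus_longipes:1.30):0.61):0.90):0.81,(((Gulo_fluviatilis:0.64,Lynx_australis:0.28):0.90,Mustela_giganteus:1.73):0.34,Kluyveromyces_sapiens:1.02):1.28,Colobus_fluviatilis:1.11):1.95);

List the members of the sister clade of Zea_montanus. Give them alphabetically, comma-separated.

Apis_tricolor, Cedrus_longipes, Vespa_orientalis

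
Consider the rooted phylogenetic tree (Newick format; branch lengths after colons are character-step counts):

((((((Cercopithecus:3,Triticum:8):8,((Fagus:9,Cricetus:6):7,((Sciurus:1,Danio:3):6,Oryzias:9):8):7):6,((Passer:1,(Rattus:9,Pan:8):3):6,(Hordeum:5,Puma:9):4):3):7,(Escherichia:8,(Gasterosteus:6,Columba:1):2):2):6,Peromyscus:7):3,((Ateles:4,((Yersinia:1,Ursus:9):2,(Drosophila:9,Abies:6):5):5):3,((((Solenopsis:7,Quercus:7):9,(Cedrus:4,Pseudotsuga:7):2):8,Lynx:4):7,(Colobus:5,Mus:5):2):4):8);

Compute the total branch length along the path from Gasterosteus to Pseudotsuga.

55

The path runs Gasterosteus → … → MRCA → … → Pseudotsuga; the MRCA is the root of the tree.
Branch lengths along that path: 6 + 2 + 2 + 6 + 3 + 8 + 4 + 7 + 8 + 2 + 7 = 55.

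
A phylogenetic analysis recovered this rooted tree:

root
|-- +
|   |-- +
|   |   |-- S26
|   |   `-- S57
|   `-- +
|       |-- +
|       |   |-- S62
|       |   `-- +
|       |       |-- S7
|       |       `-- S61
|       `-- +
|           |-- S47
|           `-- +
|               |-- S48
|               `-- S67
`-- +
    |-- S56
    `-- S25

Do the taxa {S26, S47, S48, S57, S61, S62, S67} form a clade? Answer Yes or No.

The MRCA of the listed taxa subtends ((S26,S57),((S62,(S7,S61)),(S47,(S48,S67)))).
That clade also contains S7, which is not in the proposed group, so the group is not monophyletic.

No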